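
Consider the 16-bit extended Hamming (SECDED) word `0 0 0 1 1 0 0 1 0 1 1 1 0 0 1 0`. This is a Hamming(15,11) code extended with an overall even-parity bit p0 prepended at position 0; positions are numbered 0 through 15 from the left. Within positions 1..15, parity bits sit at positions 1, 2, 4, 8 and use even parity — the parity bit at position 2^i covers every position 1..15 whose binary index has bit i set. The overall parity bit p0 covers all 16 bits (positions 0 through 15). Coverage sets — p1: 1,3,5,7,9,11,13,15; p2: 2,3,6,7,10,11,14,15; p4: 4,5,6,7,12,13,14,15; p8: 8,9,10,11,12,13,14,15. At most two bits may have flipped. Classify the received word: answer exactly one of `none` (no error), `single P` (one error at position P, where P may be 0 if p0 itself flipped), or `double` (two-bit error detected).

single 6

s1: b1⊕b3⊕b5⊕b7⊕b9⊕b11⊕b13⊕b15 = 0⊕1⊕0⊕1⊕1⊕1⊕0⊕0 = 0
s2: b2⊕b3⊕b6⊕b7⊕b10⊕b11⊕b14⊕b15 = 0⊕1⊕0⊕1⊕1⊕1⊕1⊕0 = 1
s4: b4⊕b5⊕b6⊕b7⊕b12⊕b13⊕b14⊕b15 = 1⊕0⊕0⊕1⊕0⊕0⊕1⊕0 = 1
s8: b8⊕b9⊕b10⊕b11⊕b12⊕b13⊕b14⊕b15 = 0⊕1⊕1⊕1⊕0⊕0⊕1⊕0 = 0
Syndrome (s8...s1) = 0110 → position 6.
Overall parity (XOR of all 16 bits, including p0): 0⊕0⊕0⊕1⊕1⊕0⊕0⊕1⊕0⊕1⊕1⊕1⊕0⊕0⊕1⊕0 = 1
Overall=1, syndrome position=6 → single-bit error at position 6.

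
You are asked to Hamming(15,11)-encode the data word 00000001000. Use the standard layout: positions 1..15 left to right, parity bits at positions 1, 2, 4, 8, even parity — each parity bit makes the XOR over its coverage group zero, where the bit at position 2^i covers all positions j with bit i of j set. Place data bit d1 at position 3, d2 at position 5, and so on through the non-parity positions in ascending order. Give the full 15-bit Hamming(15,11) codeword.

Place data bits at non-power-of-two positions: b3=0, b5=0, b6=0, b7=0, b9=0, b10=0, b11=0, b12=1, b13=0, b14=0, b15=0.
p1 = XOR of data positions {3,5,7,9,11,13,15} = 0⊕0⊕0⊕0⊕0⊕0⊕0 = 0
p2 = XOR of data positions {3,6,7,10,11,14,15} = 0⊕0⊕0⊕0⊕0⊕0⊕0 = 0
p4 = XOR of data positions {5,6,7,12,13,14,15} = 0⊕0⊕0⊕1⊕0⊕0⊕0 = 1
p8 = XOR of data positions {9,10,11,12,13,14,15} = 0⊕0⊕0⊕1⊕0⊕0⊕0 = 1
Codeword b1..b15 = 000100010001000

000100010001000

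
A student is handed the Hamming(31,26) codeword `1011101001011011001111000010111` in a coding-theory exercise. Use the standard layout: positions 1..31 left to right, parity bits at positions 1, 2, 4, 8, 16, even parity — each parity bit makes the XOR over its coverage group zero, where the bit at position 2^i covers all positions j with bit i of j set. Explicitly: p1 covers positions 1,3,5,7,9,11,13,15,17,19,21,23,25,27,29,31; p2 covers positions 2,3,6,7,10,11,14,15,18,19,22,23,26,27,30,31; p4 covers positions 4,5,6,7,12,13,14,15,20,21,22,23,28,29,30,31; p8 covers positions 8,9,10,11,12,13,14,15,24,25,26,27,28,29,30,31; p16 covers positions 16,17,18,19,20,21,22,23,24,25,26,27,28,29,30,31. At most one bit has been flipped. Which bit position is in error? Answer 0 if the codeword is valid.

19

s1: b1⊕b3⊕b5⊕b7⊕b9⊕b11⊕b13⊕b15⊕b17⊕b19⊕b21⊕b23⊕b25⊕b27⊕b29⊕b31 = 1⊕1⊕1⊕1⊕0⊕0⊕1⊕1⊕0⊕1⊕1⊕0⊕0⊕1⊕1⊕1 = 1
s2: b2⊕b3⊕b6⊕b7⊕b10⊕b11⊕b14⊕b15⊕b18⊕b19⊕b22⊕b23⊕b26⊕b27⊕b30⊕b31 = 0⊕1⊕0⊕1⊕1⊕0⊕0⊕1⊕0⊕1⊕1⊕0⊕0⊕1⊕1⊕1 = 1
s4: b4⊕b5⊕b6⊕b7⊕b12⊕b13⊕b14⊕b15⊕b20⊕b21⊕b22⊕b23⊕b28⊕b29⊕b30⊕b31 = 1⊕1⊕0⊕1⊕1⊕1⊕0⊕1⊕1⊕1⊕1⊕0⊕0⊕1⊕1⊕1 = 0
s8: b8⊕b9⊕b10⊕b11⊕b12⊕b13⊕b14⊕b15⊕b24⊕b25⊕b26⊕b27⊕b28⊕b29⊕b30⊕b31 = 0⊕0⊕1⊕0⊕1⊕1⊕0⊕1⊕0⊕0⊕0⊕1⊕0⊕1⊕1⊕1 = 0
s16: b16⊕b17⊕b18⊕b19⊕b20⊕b21⊕b22⊕b23⊕b24⊕b25⊕b26⊕b27⊕b28⊕b29⊕b30⊕b31 = 1⊕0⊕0⊕1⊕1⊕1⊕1⊕0⊕0⊕0⊕0⊕1⊕0⊕1⊕1⊕1 = 1
Syndrome (s16...s1) = 10011 → position 19.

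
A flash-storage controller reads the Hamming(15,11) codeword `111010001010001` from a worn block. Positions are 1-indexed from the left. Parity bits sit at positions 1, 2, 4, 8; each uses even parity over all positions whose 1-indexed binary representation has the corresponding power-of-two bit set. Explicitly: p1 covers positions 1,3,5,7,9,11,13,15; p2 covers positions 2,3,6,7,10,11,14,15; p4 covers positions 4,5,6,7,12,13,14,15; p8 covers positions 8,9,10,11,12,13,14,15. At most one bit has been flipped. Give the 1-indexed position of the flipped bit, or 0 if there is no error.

s1: b1⊕b3⊕b5⊕b7⊕b9⊕b11⊕b13⊕b15 = 1⊕1⊕1⊕0⊕1⊕1⊕0⊕1 = 0
s2: b2⊕b3⊕b6⊕b7⊕b10⊕b11⊕b14⊕b15 = 1⊕1⊕0⊕0⊕0⊕1⊕0⊕1 = 0
s4: b4⊕b5⊕b6⊕b7⊕b12⊕b13⊕b14⊕b15 = 0⊕1⊕0⊕0⊕0⊕0⊕0⊕1 = 0
s8: b8⊕b9⊕b10⊕b11⊕b12⊕b13⊕b14⊕b15 = 0⊕1⊕0⊕1⊕0⊕0⊕0⊕1 = 1
Syndrome (s8...s1) = 1000 → position 8.

8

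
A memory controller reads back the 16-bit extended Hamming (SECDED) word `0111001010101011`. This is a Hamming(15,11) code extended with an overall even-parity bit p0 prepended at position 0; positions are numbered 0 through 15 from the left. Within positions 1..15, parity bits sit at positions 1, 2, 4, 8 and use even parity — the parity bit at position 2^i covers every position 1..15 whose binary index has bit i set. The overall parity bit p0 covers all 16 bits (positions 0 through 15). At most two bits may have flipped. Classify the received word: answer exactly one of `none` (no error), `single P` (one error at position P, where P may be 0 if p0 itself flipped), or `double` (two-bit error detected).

s1: b1⊕b3⊕b5⊕b7⊕b9⊕b11⊕b13⊕b15 = 1⊕1⊕0⊕0⊕0⊕0⊕0⊕1 = 1
s2: b2⊕b3⊕b6⊕b7⊕b10⊕b11⊕b14⊕b15 = 1⊕1⊕1⊕0⊕1⊕0⊕1⊕1 = 0
s4: b4⊕b5⊕b6⊕b7⊕b12⊕b13⊕b14⊕b15 = 0⊕0⊕1⊕0⊕1⊕0⊕1⊕1 = 0
s8: b8⊕b9⊕b10⊕b11⊕b12⊕b13⊕b14⊕b15 = 1⊕0⊕1⊕0⊕1⊕0⊕1⊕1 = 1
Syndrome (s8...s1) = 1001 → position 9.
Overall parity (XOR of all 16 bits, including p0): 0⊕1⊕1⊕1⊕0⊕0⊕1⊕0⊕1⊕0⊕1⊕0⊕1⊕0⊕1⊕1 = 1
Overall=1, syndrome position=9 → single-bit error at position 9.

single 9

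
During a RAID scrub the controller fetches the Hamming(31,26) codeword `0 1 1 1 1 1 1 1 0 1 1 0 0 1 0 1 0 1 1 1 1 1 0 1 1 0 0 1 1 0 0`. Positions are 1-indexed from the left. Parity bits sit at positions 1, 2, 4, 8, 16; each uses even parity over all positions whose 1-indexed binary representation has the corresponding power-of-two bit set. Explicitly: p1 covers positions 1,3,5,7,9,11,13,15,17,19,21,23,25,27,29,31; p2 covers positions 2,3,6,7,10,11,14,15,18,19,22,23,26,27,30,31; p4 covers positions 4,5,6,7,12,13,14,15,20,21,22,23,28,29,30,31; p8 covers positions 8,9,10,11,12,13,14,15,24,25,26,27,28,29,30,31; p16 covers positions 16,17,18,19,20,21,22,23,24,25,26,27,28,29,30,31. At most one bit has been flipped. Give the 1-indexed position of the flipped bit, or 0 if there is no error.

s1: b1⊕b3⊕b5⊕b7⊕b9⊕b11⊕b13⊕b15⊕b17⊕b19⊕b21⊕b23⊕b25⊕b27⊕b29⊕b31 = 0⊕1⊕1⊕1⊕0⊕1⊕0⊕0⊕0⊕1⊕1⊕0⊕1⊕0⊕1⊕0 = 0
s2: b2⊕b3⊕b6⊕b7⊕b10⊕b11⊕b14⊕b15⊕b18⊕b19⊕b22⊕b23⊕b26⊕b27⊕b30⊕b31 = 1⊕1⊕1⊕1⊕1⊕1⊕1⊕0⊕1⊕1⊕1⊕0⊕0⊕0⊕0⊕0 = 0
s4: b4⊕b5⊕b6⊕b7⊕b12⊕b13⊕b14⊕b15⊕b20⊕b21⊕b22⊕b23⊕b28⊕b29⊕b30⊕b31 = 1⊕1⊕1⊕1⊕0⊕0⊕1⊕0⊕1⊕1⊕1⊕0⊕1⊕1⊕0⊕0 = 0
s8: b8⊕b9⊕b10⊕b11⊕b12⊕b13⊕b14⊕b15⊕b24⊕b25⊕b26⊕b27⊕b28⊕b29⊕b30⊕b31 = 1⊕0⊕1⊕1⊕0⊕0⊕1⊕0⊕1⊕1⊕0⊕0⊕1⊕1⊕0⊕0 = 0
s16: b16⊕b17⊕b18⊕b19⊕b20⊕b21⊕b22⊕b23⊕b24⊕b25⊕b26⊕b27⊕b28⊕b29⊕b30⊕b31 = 1⊕0⊕1⊕1⊕1⊕1⊕1⊕0⊕1⊕1⊕0⊕0⊕1⊕1⊕0⊕0 = 0
Syndrome (s16...s1) = 00000 → position 0 (no error).

0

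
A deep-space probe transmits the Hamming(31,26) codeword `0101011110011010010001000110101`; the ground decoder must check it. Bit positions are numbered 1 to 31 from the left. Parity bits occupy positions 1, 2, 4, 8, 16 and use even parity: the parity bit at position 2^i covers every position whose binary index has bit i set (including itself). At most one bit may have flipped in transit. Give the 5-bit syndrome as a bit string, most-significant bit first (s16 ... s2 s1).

s1: b1⊕b3⊕b5⊕b7⊕b9⊕b11⊕b13⊕b15⊕b17⊕b19⊕b21⊕b23⊕b25⊕b27⊕b29⊕b31 = 0⊕0⊕0⊕1⊕1⊕0⊕1⊕1⊕0⊕0⊕0⊕0⊕0⊕1⊕1⊕1 = 1
s2: b2⊕b3⊕b6⊕b7⊕b10⊕b11⊕b14⊕b15⊕b18⊕b19⊕b22⊕b23⊕b26⊕b27⊕b30⊕b31 = 1⊕0⊕1⊕1⊕0⊕0⊕0⊕1⊕1⊕0⊕1⊕0⊕1⊕1⊕0⊕1 = 1
s4: b4⊕b5⊕b6⊕b7⊕b12⊕b13⊕b14⊕b15⊕b20⊕b21⊕b22⊕b23⊕b28⊕b29⊕b30⊕b31 = 1⊕0⊕1⊕1⊕1⊕1⊕0⊕1⊕0⊕0⊕1⊕0⊕0⊕1⊕0⊕1 = 1
s8: b8⊕b9⊕b10⊕b11⊕b12⊕b13⊕b14⊕b15⊕b24⊕b25⊕b26⊕b27⊕b28⊕b29⊕b30⊕b31 = 1⊕1⊕0⊕0⊕1⊕1⊕0⊕1⊕0⊕0⊕1⊕1⊕0⊕1⊕0⊕1 = 1
s16: b16⊕b17⊕b18⊕b19⊕b20⊕b21⊕b22⊕b23⊕b24⊕b25⊕b26⊕b27⊕b28⊕b29⊕b30⊕b31 = 0⊕0⊕1⊕0⊕0⊕0⊕1⊕0⊕0⊕0⊕1⊕1⊕0⊕1⊕0⊕1 = 0
Syndrome (s16...s1) = 01111 → position 15.

01111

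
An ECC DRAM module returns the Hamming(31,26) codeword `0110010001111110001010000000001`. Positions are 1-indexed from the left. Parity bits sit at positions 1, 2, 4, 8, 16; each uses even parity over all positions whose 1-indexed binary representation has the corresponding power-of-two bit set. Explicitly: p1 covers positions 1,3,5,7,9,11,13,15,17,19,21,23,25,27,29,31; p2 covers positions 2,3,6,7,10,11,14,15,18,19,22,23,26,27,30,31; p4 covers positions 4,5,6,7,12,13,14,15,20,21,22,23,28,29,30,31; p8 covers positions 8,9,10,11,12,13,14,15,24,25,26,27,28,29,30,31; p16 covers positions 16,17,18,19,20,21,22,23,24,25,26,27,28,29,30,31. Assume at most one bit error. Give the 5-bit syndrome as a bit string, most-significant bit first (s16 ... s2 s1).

11111

s1: b1⊕b3⊕b5⊕b7⊕b9⊕b11⊕b13⊕b15⊕b17⊕b19⊕b21⊕b23⊕b25⊕b27⊕b29⊕b31 = 0⊕1⊕0⊕0⊕0⊕1⊕1⊕1⊕0⊕1⊕1⊕0⊕0⊕0⊕0⊕1 = 1
s2: b2⊕b3⊕b6⊕b7⊕b10⊕b11⊕b14⊕b15⊕b18⊕b19⊕b22⊕b23⊕b26⊕b27⊕b30⊕b31 = 1⊕1⊕1⊕0⊕1⊕1⊕1⊕1⊕0⊕1⊕0⊕0⊕0⊕0⊕0⊕1 = 1
s4: b4⊕b5⊕b6⊕b7⊕b12⊕b13⊕b14⊕b15⊕b20⊕b21⊕b22⊕b23⊕b28⊕b29⊕b30⊕b31 = 0⊕0⊕1⊕0⊕1⊕1⊕1⊕1⊕0⊕1⊕0⊕0⊕0⊕0⊕0⊕1 = 1
s8: b8⊕b9⊕b10⊕b11⊕b12⊕b13⊕b14⊕b15⊕b24⊕b25⊕b26⊕b27⊕b28⊕b29⊕b30⊕b31 = 0⊕0⊕1⊕1⊕1⊕1⊕1⊕1⊕0⊕0⊕0⊕0⊕0⊕0⊕0⊕1 = 1
s16: b16⊕b17⊕b18⊕b19⊕b20⊕b21⊕b22⊕b23⊕b24⊕b25⊕b26⊕b27⊕b28⊕b29⊕b30⊕b31 = 0⊕0⊕0⊕1⊕0⊕1⊕0⊕0⊕0⊕0⊕0⊕0⊕0⊕0⊕0⊕1 = 1
Syndrome (s16...s1) = 11111 → position 31.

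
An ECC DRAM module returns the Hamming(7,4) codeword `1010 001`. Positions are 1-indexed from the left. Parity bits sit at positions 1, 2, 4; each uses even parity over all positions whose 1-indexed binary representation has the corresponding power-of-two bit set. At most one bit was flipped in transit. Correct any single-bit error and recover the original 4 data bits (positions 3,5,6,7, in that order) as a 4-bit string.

1101

s1: b1⊕b3⊕b5⊕b7 = 1⊕1⊕0⊕1 = 1
s2: b2⊕b3⊕b6⊕b7 = 0⊕1⊕0⊕1 = 0
s4: b4⊕b5⊕b6⊕b7 = 0⊕0⊕0⊕1 = 1
Syndrome (s4...s1) = 101 → position 5.
Flip bit 5: corrected codeword = 1010101
Data bits at positions 3,5,6,7: 1101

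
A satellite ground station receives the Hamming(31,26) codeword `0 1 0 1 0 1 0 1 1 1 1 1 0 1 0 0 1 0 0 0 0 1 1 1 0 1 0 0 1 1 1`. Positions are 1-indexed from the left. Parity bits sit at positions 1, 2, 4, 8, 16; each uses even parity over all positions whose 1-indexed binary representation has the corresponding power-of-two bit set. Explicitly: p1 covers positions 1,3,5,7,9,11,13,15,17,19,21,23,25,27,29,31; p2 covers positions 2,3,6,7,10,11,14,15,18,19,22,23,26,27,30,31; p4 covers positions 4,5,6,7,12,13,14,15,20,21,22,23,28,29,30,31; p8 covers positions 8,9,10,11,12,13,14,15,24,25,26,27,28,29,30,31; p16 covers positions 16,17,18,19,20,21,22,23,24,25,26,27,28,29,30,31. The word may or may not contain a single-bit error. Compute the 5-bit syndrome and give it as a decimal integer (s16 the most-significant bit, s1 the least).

12

s1: b1⊕b3⊕b5⊕b7⊕b9⊕b11⊕b13⊕b15⊕b17⊕b19⊕b21⊕b23⊕b25⊕b27⊕b29⊕b31 = 0⊕0⊕0⊕0⊕1⊕1⊕0⊕0⊕1⊕0⊕0⊕1⊕0⊕0⊕1⊕1 = 0
s2: b2⊕b3⊕b6⊕b7⊕b10⊕b11⊕b14⊕b15⊕b18⊕b19⊕b22⊕b23⊕b26⊕b27⊕b30⊕b31 = 1⊕0⊕1⊕0⊕1⊕1⊕1⊕0⊕0⊕0⊕1⊕1⊕1⊕0⊕1⊕1 = 0
s4: b4⊕b5⊕b6⊕b7⊕b12⊕b13⊕b14⊕b15⊕b20⊕b21⊕b22⊕b23⊕b28⊕b29⊕b30⊕b31 = 1⊕0⊕1⊕0⊕1⊕0⊕1⊕0⊕0⊕0⊕1⊕1⊕0⊕1⊕1⊕1 = 1
s8: b8⊕b9⊕b10⊕b11⊕b12⊕b13⊕b14⊕b15⊕b24⊕b25⊕b26⊕b27⊕b28⊕b29⊕b30⊕b31 = 1⊕1⊕1⊕1⊕1⊕0⊕1⊕0⊕1⊕0⊕1⊕0⊕0⊕1⊕1⊕1 = 1
s16: b16⊕b17⊕b18⊕b19⊕b20⊕b21⊕b22⊕b23⊕b24⊕b25⊕b26⊕b27⊕b28⊕b29⊕b30⊕b31 = 0⊕1⊕0⊕0⊕0⊕0⊕1⊕1⊕1⊕0⊕1⊕0⊕0⊕1⊕1⊕1 = 0
Syndrome (s16...s1) = 01100 → position 12.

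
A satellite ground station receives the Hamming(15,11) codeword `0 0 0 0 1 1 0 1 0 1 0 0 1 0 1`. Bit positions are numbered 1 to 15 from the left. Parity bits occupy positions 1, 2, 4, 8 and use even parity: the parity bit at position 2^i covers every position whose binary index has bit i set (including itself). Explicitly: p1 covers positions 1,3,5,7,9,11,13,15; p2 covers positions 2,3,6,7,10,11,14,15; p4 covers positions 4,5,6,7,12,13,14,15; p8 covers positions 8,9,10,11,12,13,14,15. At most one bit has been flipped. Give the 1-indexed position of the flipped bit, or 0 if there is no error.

s1: b1⊕b3⊕b5⊕b7⊕b9⊕b11⊕b13⊕b15 = 0⊕0⊕1⊕0⊕0⊕0⊕1⊕1 = 1
s2: b2⊕b3⊕b6⊕b7⊕b10⊕b11⊕b14⊕b15 = 0⊕0⊕1⊕0⊕1⊕0⊕0⊕1 = 1
s4: b4⊕b5⊕b6⊕b7⊕b12⊕b13⊕b14⊕b15 = 0⊕1⊕1⊕0⊕0⊕1⊕0⊕1 = 0
s8: b8⊕b9⊕b10⊕b11⊕b12⊕b13⊕b14⊕b15 = 1⊕0⊕1⊕0⊕0⊕1⊕0⊕1 = 0
Syndrome (s8...s1) = 0011 → position 3.

3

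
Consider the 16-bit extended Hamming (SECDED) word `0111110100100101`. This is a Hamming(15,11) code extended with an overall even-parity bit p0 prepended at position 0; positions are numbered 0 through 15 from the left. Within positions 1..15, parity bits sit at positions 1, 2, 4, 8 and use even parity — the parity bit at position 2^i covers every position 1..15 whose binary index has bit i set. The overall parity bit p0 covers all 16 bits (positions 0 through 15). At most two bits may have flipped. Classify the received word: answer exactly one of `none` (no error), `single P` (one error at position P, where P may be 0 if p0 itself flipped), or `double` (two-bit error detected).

single 14

s1: b1⊕b3⊕b5⊕b7⊕b9⊕b11⊕b13⊕b15 = 1⊕1⊕1⊕1⊕0⊕0⊕1⊕1 = 0
s2: b2⊕b3⊕b6⊕b7⊕b10⊕b11⊕b14⊕b15 = 1⊕1⊕0⊕1⊕1⊕0⊕0⊕1 = 1
s4: b4⊕b5⊕b6⊕b7⊕b12⊕b13⊕b14⊕b15 = 1⊕1⊕0⊕1⊕0⊕1⊕0⊕1 = 1
s8: b8⊕b9⊕b10⊕b11⊕b12⊕b13⊕b14⊕b15 = 0⊕0⊕1⊕0⊕0⊕1⊕0⊕1 = 1
Syndrome (s8...s1) = 1110 → position 14.
Overall parity (XOR of all 16 bits, including p0): 0⊕1⊕1⊕1⊕1⊕1⊕0⊕1⊕0⊕0⊕1⊕0⊕0⊕1⊕0⊕1 = 1
Overall=1, syndrome position=14 → single-bit error at position 14.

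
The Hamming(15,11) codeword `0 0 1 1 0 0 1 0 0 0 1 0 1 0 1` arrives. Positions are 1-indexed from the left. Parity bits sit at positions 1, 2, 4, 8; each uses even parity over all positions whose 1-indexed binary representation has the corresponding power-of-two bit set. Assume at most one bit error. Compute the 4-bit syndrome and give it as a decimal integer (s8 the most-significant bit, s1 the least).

9

s1: b1⊕b3⊕b5⊕b7⊕b9⊕b11⊕b13⊕b15 = 0⊕1⊕0⊕1⊕0⊕1⊕1⊕1 = 1
s2: b2⊕b3⊕b6⊕b7⊕b10⊕b11⊕b14⊕b15 = 0⊕1⊕0⊕1⊕0⊕1⊕0⊕1 = 0
s4: b4⊕b5⊕b6⊕b7⊕b12⊕b13⊕b14⊕b15 = 1⊕0⊕0⊕1⊕0⊕1⊕0⊕1 = 0
s8: b8⊕b9⊕b10⊕b11⊕b12⊕b13⊕b14⊕b15 = 0⊕0⊕0⊕1⊕0⊕1⊕0⊕1 = 1
Syndrome (s8...s1) = 1001 → position 9.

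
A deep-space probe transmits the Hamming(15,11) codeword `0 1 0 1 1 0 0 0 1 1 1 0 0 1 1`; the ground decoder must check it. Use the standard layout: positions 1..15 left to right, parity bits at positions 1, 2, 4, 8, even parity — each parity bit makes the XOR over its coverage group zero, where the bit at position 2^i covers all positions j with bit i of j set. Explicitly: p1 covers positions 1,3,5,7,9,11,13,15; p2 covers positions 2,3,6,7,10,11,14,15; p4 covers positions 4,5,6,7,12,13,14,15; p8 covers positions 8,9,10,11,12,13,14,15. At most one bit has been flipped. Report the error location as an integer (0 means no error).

10

s1: b1⊕b3⊕b5⊕b7⊕b9⊕b11⊕b13⊕b15 = 0⊕0⊕1⊕0⊕1⊕1⊕0⊕1 = 0
s2: b2⊕b3⊕b6⊕b7⊕b10⊕b11⊕b14⊕b15 = 1⊕0⊕0⊕0⊕1⊕1⊕1⊕1 = 1
s4: b4⊕b5⊕b6⊕b7⊕b12⊕b13⊕b14⊕b15 = 1⊕1⊕0⊕0⊕0⊕0⊕1⊕1 = 0
s8: b8⊕b9⊕b10⊕b11⊕b12⊕b13⊕b14⊕b15 = 0⊕1⊕1⊕1⊕0⊕0⊕1⊕1 = 1
Syndrome (s8...s1) = 1010 → position 10.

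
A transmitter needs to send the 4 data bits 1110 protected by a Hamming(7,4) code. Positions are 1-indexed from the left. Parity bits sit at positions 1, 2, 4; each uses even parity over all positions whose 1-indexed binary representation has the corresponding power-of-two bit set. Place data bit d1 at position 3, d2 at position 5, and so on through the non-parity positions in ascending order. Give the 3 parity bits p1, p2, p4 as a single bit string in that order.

000

Place data bits at non-power-of-two positions: b3=1, b5=1, b6=1, b7=0.
p1 = XOR of data positions {3,5,7} = 1⊕1⊕0 = 0
p2 = XOR of data positions {3,6,7} = 1⊕1⊕0 = 0
p4 = XOR of data positions {5,6,7} = 1⊕1⊕0 = 0
Parity bits p1,p2,p4 = 000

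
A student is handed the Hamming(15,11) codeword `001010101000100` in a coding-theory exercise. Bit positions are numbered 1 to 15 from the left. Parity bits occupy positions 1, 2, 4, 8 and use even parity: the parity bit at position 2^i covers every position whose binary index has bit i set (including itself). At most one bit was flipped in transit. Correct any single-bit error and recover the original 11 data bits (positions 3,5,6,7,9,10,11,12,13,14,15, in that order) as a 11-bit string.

s1: b1⊕b3⊕b5⊕b7⊕b9⊕b11⊕b13⊕b15 = 0⊕1⊕1⊕1⊕1⊕0⊕1⊕0 = 1
s2: b2⊕b3⊕b6⊕b7⊕b10⊕b11⊕b14⊕b15 = 0⊕1⊕0⊕1⊕0⊕0⊕0⊕0 = 0
s4: b4⊕b5⊕b6⊕b7⊕b12⊕b13⊕b14⊕b15 = 0⊕1⊕0⊕1⊕0⊕1⊕0⊕0 = 1
s8: b8⊕b9⊕b10⊕b11⊕b12⊕b13⊕b14⊕b15 = 0⊕1⊕0⊕0⊕0⊕1⊕0⊕0 = 0
Syndrome (s8...s1) = 0101 → position 5.
Flip bit 5: corrected codeword = 001000101000100
Data bits at positions 3,5,6,7,9,10,11,12,13,14,15: 10011000100

10011000100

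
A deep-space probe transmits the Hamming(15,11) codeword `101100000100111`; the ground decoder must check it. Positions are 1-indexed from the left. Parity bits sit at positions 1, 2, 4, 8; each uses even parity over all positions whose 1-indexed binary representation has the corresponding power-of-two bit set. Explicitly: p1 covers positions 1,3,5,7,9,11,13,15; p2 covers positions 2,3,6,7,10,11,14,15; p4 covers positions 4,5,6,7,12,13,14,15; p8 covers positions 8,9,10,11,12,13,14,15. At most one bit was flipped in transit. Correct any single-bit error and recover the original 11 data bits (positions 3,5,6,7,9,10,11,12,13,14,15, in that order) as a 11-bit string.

10000100111

s1: b1⊕b3⊕b5⊕b7⊕b9⊕b11⊕b13⊕b15 = 1⊕1⊕0⊕0⊕0⊕0⊕1⊕1 = 0
s2: b2⊕b3⊕b6⊕b7⊕b10⊕b11⊕b14⊕b15 = 0⊕1⊕0⊕0⊕1⊕0⊕1⊕1 = 0
s4: b4⊕b5⊕b6⊕b7⊕b12⊕b13⊕b14⊕b15 = 1⊕0⊕0⊕0⊕0⊕1⊕1⊕1 = 0
s8: b8⊕b9⊕b10⊕b11⊕b12⊕b13⊕b14⊕b15 = 0⊕0⊕1⊕0⊕0⊕1⊕1⊕1 = 0
Syndrome (s8...s1) = 0000 → position 0 (no error).
No correction needed.
Data bits at positions 3,5,6,7,9,10,11,12,13,14,15: 10000100111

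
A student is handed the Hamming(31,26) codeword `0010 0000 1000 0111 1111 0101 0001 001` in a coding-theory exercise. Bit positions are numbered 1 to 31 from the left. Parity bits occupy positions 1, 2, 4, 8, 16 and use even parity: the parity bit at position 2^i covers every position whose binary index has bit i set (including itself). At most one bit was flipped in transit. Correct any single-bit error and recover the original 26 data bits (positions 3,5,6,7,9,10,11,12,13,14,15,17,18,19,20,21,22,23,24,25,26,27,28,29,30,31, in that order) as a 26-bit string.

10001000011101101010001001

s1: b1⊕b3⊕b5⊕b7⊕b9⊕b11⊕b13⊕b15⊕b17⊕b19⊕b21⊕b23⊕b25⊕b27⊕b29⊕b31 = 0⊕1⊕0⊕0⊕1⊕0⊕0⊕1⊕1⊕1⊕0⊕0⊕0⊕0⊕0⊕1 = 0
s2: b2⊕b3⊕b6⊕b7⊕b10⊕b11⊕b14⊕b15⊕b18⊕b19⊕b22⊕b23⊕b26⊕b27⊕b30⊕b31 = 0⊕1⊕0⊕0⊕0⊕0⊕1⊕1⊕1⊕1⊕1⊕0⊕0⊕0⊕0⊕1 = 1
s4: b4⊕b5⊕b6⊕b7⊕b12⊕b13⊕b14⊕b15⊕b20⊕b21⊕b22⊕b23⊕b28⊕b29⊕b30⊕b31 = 0⊕0⊕0⊕0⊕0⊕0⊕1⊕1⊕1⊕0⊕1⊕0⊕1⊕0⊕0⊕1 = 0
s8: b8⊕b9⊕b10⊕b11⊕b12⊕b13⊕b14⊕b15⊕b24⊕b25⊕b26⊕b27⊕b28⊕b29⊕b30⊕b31 = 0⊕1⊕0⊕0⊕0⊕0⊕1⊕1⊕1⊕0⊕0⊕0⊕1⊕0⊕0⊕1 = 0
s16: b16⊕b17⊕b18⊕b19⊕b20⊕b21⊕b22⊕b23⊕b24⊕b25⊕b26⊕b27⊕b28⊕b29⊕b30⊕b31 = 1⊕1⊕1⊕1⊕1⊕0⊕1⊕0⊕1⊕0⊕0⊕0⊕1⊕0⊕0⊕1 = 1
Syndrome (s16...s1) = 10010 → position 18.
Flip bit 18: corrected codeword = 0010000010000111101101010001001
Data bits at positions 3,5,6,7,9,10,11,12,13,14,15,17,18,19,20,21,22,23,24,25,26,27,28,29,30,31: 10001000011101101010001001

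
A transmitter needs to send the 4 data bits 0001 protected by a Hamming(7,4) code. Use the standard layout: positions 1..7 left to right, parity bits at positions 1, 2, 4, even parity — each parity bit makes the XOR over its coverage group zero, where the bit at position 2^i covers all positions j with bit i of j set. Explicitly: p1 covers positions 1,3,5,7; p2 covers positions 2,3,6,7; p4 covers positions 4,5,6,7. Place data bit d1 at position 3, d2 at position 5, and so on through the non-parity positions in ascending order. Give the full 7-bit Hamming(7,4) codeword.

1101001

Place data bits at non-power-of-two positions: b3=0, b5=0, b6=0, b7=1.
p1 = XOR of data positions {3,5,7} = 0⊕0⊕1 = 1
p2 = XOR of data positions {3,6,7} = 0⊕0⊕1 = 1
p4 = XOR of data positions {5,6,7} = 0⊕0⊕1 = 1
Codeword b1..b7 = 1101001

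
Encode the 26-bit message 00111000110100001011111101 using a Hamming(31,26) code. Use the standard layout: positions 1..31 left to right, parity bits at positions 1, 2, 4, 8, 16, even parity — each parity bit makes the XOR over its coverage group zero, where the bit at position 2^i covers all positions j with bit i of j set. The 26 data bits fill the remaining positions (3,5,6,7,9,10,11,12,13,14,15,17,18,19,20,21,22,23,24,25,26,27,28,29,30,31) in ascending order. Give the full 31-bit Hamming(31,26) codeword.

Place data bits at non-power-of-two positions: b3=0, b5=0, b6=1, b7=1, b9=1, b10=0, b11=0, b12=0, b13=1, b14=1, b15=0, b17=1, b18=0, b19=0, b20=0, b21=0, b22=1, b23=0, b24=1, b25=1, b26=1, b27=1, b28=1, b29=1, b30=0, b31=1.
p1 = XOR of data positions {3,5,7,9,11,13,15,17,19,21,23,25,27,29,31} = 0⊕0⊕1⊕1⊕0⊕1⊕0⊕1⊕0⊕0⊕0⊕1⊕1⊕1⊕1 = 0
p2 = XOR of data positions {3,6,7,10,11,14,15,18,19,22,23,26,27,30,31} = 0⊕1⊕1⊕0⊕0⊕1⊕0⊕0⊕0⊕1⊕0⊕1⊕1⊕0⊕1 = 1
p4 = XOR of data positions {5,6,7,12,13,14,15,20,21,22,23,28,29,30,31} = 0⊕1⊕1⊕0⊕1⊕1⊕0⊕0⊕0⊕1⊕0⊕1⊕1⊕0⊕1 = 0
p8 = XOR of data positions {9,10,11,12,13,14,15,24,25,26,27,28,29,30,31} = 1⊕0⊕0⊕0⊕1⊕1⊕0⊕1⊕1⊕1⊕1⊕1⊕1⊕0⊕1 = 0
p16 = XOR of data positions {17,18,19,20,21,22,23,24,25,26,27,28,29,30,31} = 1⊕0⊕0⊕0⊕0⊕1⊕0⊕1⊕1⊕1⊕1⊕1⊕1⊕0⊕1 = 1
Codeword b1..b31 = 0100011010001101100001011111101

0100011010001101100001011111101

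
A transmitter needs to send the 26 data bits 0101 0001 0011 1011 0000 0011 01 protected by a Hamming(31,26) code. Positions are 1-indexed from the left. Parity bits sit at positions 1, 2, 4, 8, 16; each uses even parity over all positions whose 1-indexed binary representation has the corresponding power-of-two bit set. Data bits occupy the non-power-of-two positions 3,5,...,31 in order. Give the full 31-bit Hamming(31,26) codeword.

1001101100010011110110000001101

Place data bits at non-power-of-two positions: b3=0, b5=1, b6=0, b7=1, b9=0, b10=0, b11=0, b12=1, b13=0, b14=0, b15=1, b17=1, b18=1, b19=0, b20=1, b21=1, b22=0, b23=0, b24=0, b25=0, b26=0, b27=0, b28=1, b29=1, b30=0, b31=1.
p1 = XOR of data positions {3,5,7,9,11,13,15,17,19,21,23,25,27,29,31} = 0⊕1⊕1⊕0⊕0⊕0⊕1⊕1⊕0⊕1⊕0⊕0⊕0⊕1⊕1 = 1
p2 = XOR of data positions {3,6,7,10,11,14,15,18,19,22,23,26,27,30,31} = 0⊕0⊕1⊕0⊕0⊕0⊕1⊕1⊕0⊕0⊕0⊕0⊕0⊕0⊕1 = 0
p4 = XOR of data positions {5,6,7,12,13,14,15,20,21,22,23,28,29,30,31} = 1⊕0⊕1⊕1⊕0⊕0⊕1⊕1⊕1⊕0⊕0⊕1⊕1⊕0⊕1 = 1
p8 = XOR of data positions {9,10,11,12,13,14,15,24,25,26,27,28,29,30,31} = 0⊕0⊕0⊕1⊕0⊕0⊕1⊕0⊕0⊕0⊕0⊕1⊕1⊕0⊕1 = 1
p16 = XOR of data positions {17,18,19,20,21,22,23,24,25,26,27,28,29,30,31} = 1⊕1⊕0⊕1⊕1⊕0⊕0⊕0⊕0⊕0⊕0⊕1⊕1⊕0⊕1 = 1
Codeword b1..b31 = 1001101100010011110110000001101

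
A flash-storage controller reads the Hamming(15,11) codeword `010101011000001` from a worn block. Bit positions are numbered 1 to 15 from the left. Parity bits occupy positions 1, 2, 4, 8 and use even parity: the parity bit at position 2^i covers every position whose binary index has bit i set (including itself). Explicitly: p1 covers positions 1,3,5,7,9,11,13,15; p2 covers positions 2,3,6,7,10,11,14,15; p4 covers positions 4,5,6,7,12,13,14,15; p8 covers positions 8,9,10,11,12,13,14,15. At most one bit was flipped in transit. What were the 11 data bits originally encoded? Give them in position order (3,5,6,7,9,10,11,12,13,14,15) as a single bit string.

s1: b1⊕b3⊕b5⊕b7⊕b9⊕b11⊕b13⊕b15 = 0⊕0⊕0⊕0⊕1⊕0⊕0⊕1 = 0
s2: b2⊕b3⊕b6⊕b7⊕b10⊕b11⊕b14⊕b15 = 1⊕0⊕1⊕0⊕0⊕0⊕0⊕1 = 1
s4: b4⊕b5⊕b6⊕b7⊕b12⊕b13⊕b14⊕b15 = 1⊕0⊕1⊕0⊕0⊕0⊕0⊕1 = 1
s8: b8⊕b9⊕b10⊕b11⊕b12⊕b13⊕b14⊕b15 = 1⊕1⊕0⊕0⊕0⊕0⊕0⊕1 = 1
Syndrome (s8...s1) = 1110 → position 14.
Flip bit 14: corrected codeword = 010101011000011
Data bits at positions 3,5,6,7,9,10,11,12,13,14,15: 00101000011

00101000011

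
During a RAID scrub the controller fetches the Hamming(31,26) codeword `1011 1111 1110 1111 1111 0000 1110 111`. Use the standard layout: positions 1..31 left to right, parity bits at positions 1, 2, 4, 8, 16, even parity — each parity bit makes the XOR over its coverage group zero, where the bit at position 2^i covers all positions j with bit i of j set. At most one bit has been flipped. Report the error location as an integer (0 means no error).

s1: b1⊕b3⊕b5⊕b7⊕b9⊕b11⊕b13⊕b15⊕b17⊕b19⊕b21⊕b23⊕b25⊕b27⊕b29⊕b31 = 1⊕1⊕1⊕1⊕1⊕1⊕1⊕1⊕1⊕1⊕0⊕0⊕1⊕1⊕1⊕1 = 0
s2: b2⊕b3⊕b6⊕b7⊕b10⊕b11⊕b14⊕b15⊕b18⊕b19⊕b22⊕b23⊕b26⊕b27⊕b30⊕b31 = 0⊕1⊕1⊕1⊕1⊕1⊕1⊕1⊕1⊕1⊕0⊕0⊕1⊕1⊕1⊕1 = 1
s4: b4⊕b5⊕b6⊕b7⊕b12⊕b13⊕b14⊕b15⊕b20⊕b21⊕b22⊕b23⊕b28⊕b29⊕b30⊕b31 = 1⊕1⊕1⊕1⊕0⊕1⊕1⊕1⊕1⊕0⊕0⊕0⊕0⊕1⊕1⊕1 = 1
s8: b8⊕b9⊕b10⊕b11⊕b12⊕b13⊕b14⊕b15⊕b24⊕b25⊕b26⊕b27⊕b28⊕b29⊕b30⊕b31 = 1⊕1⊕1⊕1⊕0⊕1⊕1⊕1⊕0⊕1⊕1⊕1⊕0⊕1⊕1⊕1 = 1
s16: b16⊕b17⊕b18⊕b19⊕b20⊕b21⊕b22⊕b23⊕b24⊕b25⊕b26⊕b27⊕b28⊕b29⊕b30⊕b31 = 1⊕1⊕1⊕1⊕1⊕0⊕0⊕0⊕0⊕1⊕1⊕1⊕0⊕1⊕1⊕1 = 1
Syndrome (s16...s1) = 11110 → position 30.

30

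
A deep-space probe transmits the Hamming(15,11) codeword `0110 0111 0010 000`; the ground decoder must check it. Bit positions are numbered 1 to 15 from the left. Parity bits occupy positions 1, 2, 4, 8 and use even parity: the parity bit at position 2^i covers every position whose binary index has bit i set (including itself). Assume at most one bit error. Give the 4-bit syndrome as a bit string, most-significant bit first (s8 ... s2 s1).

0011

s1: b1⊕b3⊕b5⊕b7⊕b9⊕b11⊕b13⊕b15 = 0⊕1⊕0⊕1⊕0⊕1⊕0⊕0 = 1
s2: b2⊕b3⊕b6⊕b7⊕b10⊕b11⊕b14⊕b15 = 1⊕1⊕1⊕1⊕0⊕1⊕0⊕0 = 1
s4: b4⊕b5⊕b6⊕b7⊕b12⊕b13⊕b14⊕b15 = 0⊕0⊕1⊕1⊕0⊕0⊕0⊕0 = 0
s8: b8⊕b9⊕b10⊕b11⊕b12⊕b13⊕b14⊕b15 = 1⊕0⊕0⊕1⊕0⊕0⊕0⊕0 = 0
Syndrome (s8...s1) = 0011 → position 3.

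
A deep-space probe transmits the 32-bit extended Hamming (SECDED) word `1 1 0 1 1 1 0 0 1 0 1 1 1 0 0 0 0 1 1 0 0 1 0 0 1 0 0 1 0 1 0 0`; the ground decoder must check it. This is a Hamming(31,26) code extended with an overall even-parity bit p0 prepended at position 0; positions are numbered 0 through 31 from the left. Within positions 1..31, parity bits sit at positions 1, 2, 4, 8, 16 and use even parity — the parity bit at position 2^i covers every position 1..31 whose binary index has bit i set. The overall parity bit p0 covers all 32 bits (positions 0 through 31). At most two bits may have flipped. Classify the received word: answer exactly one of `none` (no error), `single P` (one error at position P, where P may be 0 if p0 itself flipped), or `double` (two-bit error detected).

s1: b1⊕b3⊕b5⊕b7⊕b9⊕b11⊕b13⊕b15⊕b17⊕b19⊕b21⊕b23⊕b25⊕b27⊕b29⊕b31 = 1⊕1⊕1⊕0⊕0⊕1⊕0⊕0⊕1⊕0⊕1⊕0⊕0⊕1⊕1⊕0 = 0
s2: b2⊕b3⊕b6⊕b7⊕b10⊕b11⊕b14⊕b15⊕b18⊕b19⊕b22⊕b23⊕b26⊕b27⊕b30⊕b31 = 0⊕1⊕0⊕0⊕1⊕1⊕0⊕0⊕1⊕0⊕0⊕0⊕0⊕1⊕0⊕0 = 1
s4: b4⊕b5⊕b6⊕b7⊕b12⊕b13⊕b14⊕b15⊕b20⊕b21⊕b22⊕b23⊕b28⊕b29⊕b30⊕b31 = 1⊕1⊕0⊕0⊕1⊕0⊕0⊕0⊕0⊕1⊕0⊕0⊕0⊕1⊕0⊕0 = 1
s8: b8⊕b9⊕b10⊕b11⊕b12⊕b13⊕b14⊕b15⊕b24⊕b25⊕b26⊕b27⊕b28⊕b29⊕b30⊕b31 = 1⊕0⊕1⊕1⊕1⊕0⊕0⊕0⊕1⊕0⊕0⊕1⊕0⊕1⊕0⊕0 = 1
s16: b16⊕b17⊕b18⊕b19⊕b20⊕b21⊕b22⊕b23⊕b24⊕b25⊕b26⊕b27⊕b28⊕b29⊕b30⊕b31 = 0⊕1⊕1⊕0⊕0⊕1⊕0⊕0⊕1⊕0⊕0⊕1⊕0⊕1⊕0⊕0 = 0
Syndrome (s16...s1) = 01110 → position 14.
Overall parity (XOR of all 32 bits, including p0): 1⊕1⊕0⊕1⊕1⊕1⊕0⊕0⊕1⊕0⊕1⊕1⊕1⊕0⊕0⊕0⊕0⊕1⊕1⊕0⊕0⊕1⊕0⊕0⊕1⊕0⊕0⊕1⊕0⊕1⊕0⊕0 = 1
Overall=1, syndrome position=14 → single-bit error at position 14.

single 14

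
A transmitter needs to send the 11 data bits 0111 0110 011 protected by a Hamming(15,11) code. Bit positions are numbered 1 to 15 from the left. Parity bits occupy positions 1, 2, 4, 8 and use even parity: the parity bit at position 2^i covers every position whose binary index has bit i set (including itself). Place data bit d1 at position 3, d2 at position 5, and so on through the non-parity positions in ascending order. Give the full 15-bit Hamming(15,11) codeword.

000111100110011

Place data bits at non-power-of-two positions: b3=0, b5=1, b6=1, b7=1, b9=0, b10=1, b11=1, b12=0, b13=0, b14=1, b15=1.
p1 = XOR of data positions {3,5,7,9,11,13,15} = 0⊕1⊕1⊕0⊕1⊕0⊕1 = 0
p2 = XOR of data positions {3,6,7,10,11,14,15} = 0⊕1⊕1⊕1⊕1⊕1⊕1 = 0
p4 = XOR of data positions {5,6,7,12,13,14,15} = 1⊕1⊕1⊕0⊕0⊕1⊕1 = 1
p8 = XOR of data positions {9,10,11,12,13,14,15} = 0⊕1⊕1⊕0⊕0⊕1⊕1 = 0
Codeword b1..b15 = 000111100110011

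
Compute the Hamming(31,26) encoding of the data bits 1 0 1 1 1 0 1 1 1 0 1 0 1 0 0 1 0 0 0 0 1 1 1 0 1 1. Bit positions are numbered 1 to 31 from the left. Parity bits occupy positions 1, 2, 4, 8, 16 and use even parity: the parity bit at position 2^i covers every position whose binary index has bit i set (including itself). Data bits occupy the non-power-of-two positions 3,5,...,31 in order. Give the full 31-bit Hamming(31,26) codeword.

Place data bits at non-power-of-two positions: b3=1, b5=0, b6=1, b7=1, b9=1, b10=0, b11=1, b12=1, b13=1, b14=0, b15=1, b17=0, b18=1, b19=0, b20=0, b21=1, b22=0, b23=0, b24=0, b25=0, b26=1, b27=1, b28=1, b29=0, b30=1, b31=1.
p1 = XOR of data positions {3,5,7,9,11,13,15,17,19,21,23,25,27,29,31} = 1⊕0⊕1⊕1⊕1⊕1⊕1⊕0⊕0⊕1⊕0⊕0⊕1⊕0⊕1 = 1
p2 = XOR of data positions {3,6,7,10,11,14,15,18,19,22,23,26,27,30,31} = 1⊕1⊕1⊕0⊕1⊕0⊕1⊕1⊕0⊕0⊕0⊕1⊕1⊕1⊕1 = 0
p4 = XOR of data positions {5,6,7,12,13,14,15,20,21,22,23,28,29,30,31} = 0⊕1⊕1⊕1⊕1⊕0⊕1⊕0⊕1⊕0⊕0⊕1⊕0⊕1⊕1 = 1
p8 = XOR of data positions {9,10,11,12,13,14,15,24,25,26,27,28,29,30,31} = 1⊕0⊕1⊕1⊕1⊕0⊕1⊕0⊕0⊕1⊕1⊕1⊕0⊕1⊕1 = 0
p16 = XOR of data positions {17,18,19,20,21,22,23,24,25,26,27,28,29,30,31} = 0⊕1⊕0⊕0⊕1⊕0⊕0⊕0⊕0⊕1⊕1⊕1⊕0⊕1⊕1 = 1
Codeword b1..b31 = 1011011010111011010010000111011

1011011010111011010010000111011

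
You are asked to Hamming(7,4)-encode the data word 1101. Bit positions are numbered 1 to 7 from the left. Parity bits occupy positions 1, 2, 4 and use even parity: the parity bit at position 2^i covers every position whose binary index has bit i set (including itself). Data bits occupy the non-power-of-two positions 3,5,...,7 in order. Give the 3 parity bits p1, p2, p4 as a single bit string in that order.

Place data bits at non-power-of-two positions: b3=1, b5=1, b6=0, b7=1.
p1 = XOR of data positions {3,5,7} = 1⊕1⊕1 = 1
p2 = XOR of data positions {3,6,7} = 1⊕0⊕1 = 0
p4 = XOR of data positions {5,6,7} = 1⊕0⊕1 = 0
Parity bits p1,p2,p4 = 100

100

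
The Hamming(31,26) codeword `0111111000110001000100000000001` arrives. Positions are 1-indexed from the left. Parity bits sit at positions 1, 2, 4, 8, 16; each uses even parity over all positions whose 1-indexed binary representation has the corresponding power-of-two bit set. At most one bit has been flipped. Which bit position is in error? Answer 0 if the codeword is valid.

29

s1: b1⊕b3⊕b5⊕b7⊕b9⊕b11⊕b13⊕b15⊕b17⊕b19⊕b21⊕b23⊕b25⊕b27⊕b29⊕b31 = 0⊕1⊕1⊕1⊕0⊕1⊕0⊕0⊕0⊕0⊕0⊕0⊕0⊕0⊕0⊕1 = 1
s2: b2⊕b3⊕b6⊕b7⊕b10⊕b11⊕b14⊕b15⊕b18⊕b19⊕b22⊕b23⊕b26⊕b27⊕b30⊕b31 = 1⊕1⊕1⊕1⊕0⊕1⊕0⊕0⊕0⊕0⊕0⊕0⊕0⊕0⊕0⊕1 = 0
s4: b4⊕b5⊕b6⊕b7⊕b12⊕b13⊕b14⊕b15⊕b20⊕b21⊕b22⊕b23⊕b28⊕b29⊕b30⊕b31 = 1⊕1⊕1⊕1⊕1⊕0⊕0⊕0⊕1⊕0⊕0⊕0⊕0⊕0⊕0⊕1 = 1
s8: b8⊕b9⊕b10⊕b11⊕b12⊕b13⊕b14⊕b15⊕b24⊕b25⊕b26⊕b27⊕b28⊕b29⊕b30⊕b31 = 0⊕0⊕0⊕1⊕1⊕0⊕0⊕0⊕0⊕0⊕0⊕0⊕0⊕0⊕0⊕1 = 1
s16: b16⊕b17⊕b18⊕b19⊕b20⊕b21⊕b22⊕b23⊕b24⊕b25⊕b26⊕b27⊕b28⊕b29⊕b30⊕b31 = 1⊕0⊕0⊕0⊕1⊕0⊕0⊕0⊕0⊕0⊕0⊕0⊕0⊕0⊕0⊕1 = 1
Syndrome (s16...s1) = 11101 → position 29.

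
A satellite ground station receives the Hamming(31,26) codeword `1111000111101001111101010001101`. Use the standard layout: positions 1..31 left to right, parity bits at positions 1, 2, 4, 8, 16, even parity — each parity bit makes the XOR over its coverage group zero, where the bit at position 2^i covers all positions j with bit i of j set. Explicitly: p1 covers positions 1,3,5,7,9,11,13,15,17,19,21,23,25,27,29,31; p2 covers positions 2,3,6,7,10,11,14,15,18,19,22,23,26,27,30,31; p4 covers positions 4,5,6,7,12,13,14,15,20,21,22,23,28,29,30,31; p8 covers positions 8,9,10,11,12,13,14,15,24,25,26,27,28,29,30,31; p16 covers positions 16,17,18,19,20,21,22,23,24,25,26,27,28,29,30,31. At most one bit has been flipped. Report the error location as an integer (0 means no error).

13

s1: b1⊕b3⊕b5⊕b7⊕b9⊕b11⊕b13⊕b15⊕b17⊕b19⊕b21⊕b23⊕b25⊕b27⊕b29⊕b31 = 1⊕1⊕0⊕0⊕1⊕1⊕1⊕0⊕1⊕1⊕0⊕0⊕0⊕0⊕1⊕1 = 1
s2: b2⊕b3⊕b6⊕b7⊕b10⊕b11⊕b14⊕b15⊕b18⊕b19⊕b22⊕b23⊕b26⊕b27⊕b30⊕b31 = 1⊕1⊕0⊕0⊕1⊕1⊕0⊕0⊕1⊕1⊕1⊕0⊕0⊕0⊕0⊕1 = 0
s4: b4⊕b5⊕b6⊕b7⊕b12⊕b13⊕b14⊕b15⊕b20⊕b21⊕b22⊕b23⊕b28⊕b29⊕b30⊕b31 = 1⊕0⊕0⊕0⊕0⊕1⊕0⊕0⊕1⊕0⊕1⊕0⊕1⊕1⊕0⊕1 = 1
s8: b8⊕b9⊕b10⊕b11⊕b12⊕b13⊕b14⊕b15⊕b24⊕b25⊕b26⊕b27⊕b28⊕b29⊕b30⊕b31 = 1⊕1⊕1⊕1⊕0⊕1⊕0⊕0⊕1⊕0⊕0⊕0⊕1⊕1⊕0⊕1 = 1
s16: b16⊕b17⊕b18⊕b19⊕b20⊕b21⊕b22⊕b23⊕b24⊕b25⊕b26⊕b27⊕b28⊕b29⊕b30⊕b31 = 1⊕1⊕1⊕1⊕1⊕0⊕1⊕0⊕1⊕0⊕0⊕0⊕1⊕1⊕0⊕1 = 0
Syndrome (s16...s1) = 01101 → position 13.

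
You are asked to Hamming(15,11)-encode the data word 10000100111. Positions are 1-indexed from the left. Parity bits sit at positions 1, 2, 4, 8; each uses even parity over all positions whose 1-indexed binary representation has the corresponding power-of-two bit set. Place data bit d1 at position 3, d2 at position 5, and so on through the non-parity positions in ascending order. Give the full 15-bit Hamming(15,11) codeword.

Place data bits at non-power-of-two positions: b3=1, b5=0, b6=0, b7=0, b9=0, b10=1, b11=0, b12=0, b13=1, b14=1, b15=1.
p1 = XOR of data positions {3,5,7,9,11,13,15} = 1⊕0⊕0⊕0⊕0⊕1⊕1 = 1
p2 = XOR of data positions {3,6,7,10,11,14,15} = 1⊕0⊕0⊕1⊕0⊕1⊕1 = 0
p4 = XOR of data positions {5,6,7,12,13,14,15} = 0⊕0⊕0⊕0⊕1⊕1⊕1 = 1
p8 = XOR of data positions {9,10,11,12,13,14,15} = 0⊕1⊕0⊕0⊕1⊕1⊕1 = 0
Codeword b1..b15 = 101100000100111

101100000100111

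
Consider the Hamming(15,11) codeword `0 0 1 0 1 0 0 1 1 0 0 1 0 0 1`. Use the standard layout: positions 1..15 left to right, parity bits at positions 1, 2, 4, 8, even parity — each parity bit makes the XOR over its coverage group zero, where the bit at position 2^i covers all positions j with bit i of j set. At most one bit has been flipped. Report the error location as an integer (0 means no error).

4

s1: b1⊕b3⊕b5⊕b7⊕b9⊕b11⊕b13⊕b15 = 0⊕1⊕1⊕0⊕1⊕0⊕0⊕1 = 0
s2: b2⊕b3⊕b6⊕b7⊕b10⊕b11⊕b14⊕b15 = 0⊕1⊕0⊕0⊕0⊕0⊕0⊕1 = 0
s4: b4⊕b5⊕b6⊕b7⊕b12⊕b13⊕b14⊕b15 = 0⊕1⊕0⊕0⊕1⊕0⊕0⊕1 = 1
s8: b8⊕b9⊕b10⊕b11⊕b12⊕b13⊕b14⊕b15 = 1⊕1⊕0⊕0⊕1⊕0⊕0⊕1 = 0
Syndrome (s8...s1) = 0100 → position 4.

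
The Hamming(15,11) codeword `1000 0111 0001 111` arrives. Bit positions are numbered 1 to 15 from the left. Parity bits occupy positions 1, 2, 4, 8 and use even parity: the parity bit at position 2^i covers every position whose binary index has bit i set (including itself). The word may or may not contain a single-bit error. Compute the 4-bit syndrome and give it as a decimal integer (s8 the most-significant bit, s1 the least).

8

s1: b1⊕b3⊕b5⊕b7⊕b9⊕b11⊕b13⊕b15 = 1⊕0⊕0⊕1⊕0⊕0⊕1⊕1 = 0
s2: b2⊕b3⊕b6⊕b7⊕b10⊕b11⊕b14⊕b15 = 0⊕0⊕1⊕1⊕0⊕0⊕1⊕1 = 0
s4: b4⊕b5⊕b6⊕b7⊕b12⊕b13⊕b14⊕b15 = 0⊕0⊕1⊕1⊕1⊕1⊕1⊕1 = 0
s8: b8⊕b9⊕b10⊕b11⊕b12⊕b13⊕b14⊕b15 = 1⊕0⊕0⊕0⊕1⊕1⊕1⊕1 = 1
Syndrome (s8...s1) = 1000 → position 8.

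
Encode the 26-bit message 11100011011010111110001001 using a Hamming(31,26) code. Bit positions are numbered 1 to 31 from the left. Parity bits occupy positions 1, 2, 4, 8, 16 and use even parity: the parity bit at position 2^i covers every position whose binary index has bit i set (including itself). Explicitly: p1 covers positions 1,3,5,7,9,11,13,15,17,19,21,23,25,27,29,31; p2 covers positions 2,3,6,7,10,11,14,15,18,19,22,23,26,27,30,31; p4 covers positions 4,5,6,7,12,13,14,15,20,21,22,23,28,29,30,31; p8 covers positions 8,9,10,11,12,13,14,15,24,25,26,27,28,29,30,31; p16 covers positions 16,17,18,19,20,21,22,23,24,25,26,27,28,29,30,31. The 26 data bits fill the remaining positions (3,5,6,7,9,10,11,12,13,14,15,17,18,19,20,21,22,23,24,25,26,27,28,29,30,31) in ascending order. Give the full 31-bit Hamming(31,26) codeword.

Place data bits at non-power-of-two positions: b3=1, b5=1, b6=1, b7=0, b9=0, b10=0, b11=1, b12=1, b13=0, b14=1, b15=1, b17=0, b18=1, b19=0, b20=1, b21=1, b22=1, b23=1, b24=1, b25=0, b26=0, b27=0, b28=1, b29=0, b30=0, b31=1.
p1 = XOR of data positions {3,5,7,9,11,13,15,17,19,21,23,25,27,29,31} = 1⊕1⊕0⊕0⊕1⊕0⊕1⊕0⊕0⊕1⊕1⊕0⊕0⊕0⊕1 = 1
p2 = XOR of data positions {3,6,7,10,11,14,15,18,19,22,23,26,27,30,31} = 1⊕1⊕0⊕0⊕1⊕1⊕1⊕1⊕0⊕1⊕1⊕0⊕0⊕0⊕1 = 1
p4 = XOR of data positions {5,6,7,12,13,14,15,20,21,22,23,28,29,30,31} = 1⊕1⊕0⊕1⊕0⊕1⊕1⊕1⊕1⊕1⊕1⊕1⊕0⊕0⊕1 = 1
p8 = XOR of data positions {9,10,11,12,13,14,15,24,25,26,27,28,29,30,31} = 0⊕0⊕1⊕1⊕0⊕1⊕1⊕1⊕0⊕0⊕0⊕1⊕0⊕0⊕1 = 1
p16 = XOR of data positions {17,18,19,20,21,22,23,24,25,26,27,28,29,30,31} = 0⊕1⊕0⊕1⊕1⊕1⊕1⊕1⊕0⊕0⊕0⊕1⊕0⊕0⊕1 = 0
Codeword b1..b31 = 1111110100110110010111110001001

1111110100110110010111110001001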